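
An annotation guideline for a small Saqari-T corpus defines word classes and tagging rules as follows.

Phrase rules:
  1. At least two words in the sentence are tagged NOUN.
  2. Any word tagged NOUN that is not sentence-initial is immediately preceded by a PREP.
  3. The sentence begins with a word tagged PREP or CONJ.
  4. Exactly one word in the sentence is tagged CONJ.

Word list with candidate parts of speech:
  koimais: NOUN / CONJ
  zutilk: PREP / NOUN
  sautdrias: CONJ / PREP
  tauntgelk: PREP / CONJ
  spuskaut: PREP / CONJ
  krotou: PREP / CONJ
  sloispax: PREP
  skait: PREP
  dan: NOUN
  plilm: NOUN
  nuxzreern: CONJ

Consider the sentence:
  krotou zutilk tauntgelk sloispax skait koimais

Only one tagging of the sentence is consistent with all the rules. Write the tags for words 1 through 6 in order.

Candidates per position — 1:krotou {PREP,CONJ}; 2:zutilk {PREP,NOUN}; 3:tauntgelk {PREP,CONJ}; 4:sloispax {PREP}; 5:skait {PREP}; 6:koimais {NOUN,CONJ}.
At position 2, choosing PREP makes rule 1 impossible to satisfy; hence NOUN.
At position 6, choosing CONJ makes rule 1 impossible to satisfy; hence NOUN.
At position 1, choosing CONJ makes rule 2 impossible to satisfy; hence PREP.
At position 3, choosing PREP makes rule 4 impossible to satisfy; hence CONJ.
The unique satisfying tagging is: PREP NOUN CONJ PREP PREP NOUN.
Check: rule 1 ok; rule 2 ok; rule 3 ok; rule 4 ok.

PREP NOUN CONJ PREP PREP NOUN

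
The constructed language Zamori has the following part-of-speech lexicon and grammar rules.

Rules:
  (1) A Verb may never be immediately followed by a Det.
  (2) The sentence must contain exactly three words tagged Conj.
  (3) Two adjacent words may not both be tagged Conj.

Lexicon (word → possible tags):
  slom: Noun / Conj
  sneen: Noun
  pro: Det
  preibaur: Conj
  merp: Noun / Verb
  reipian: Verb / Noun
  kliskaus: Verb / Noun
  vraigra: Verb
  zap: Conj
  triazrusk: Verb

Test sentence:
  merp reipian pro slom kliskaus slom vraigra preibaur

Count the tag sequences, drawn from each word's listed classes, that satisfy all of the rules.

Candidates per position — 1:merp {Noun,Verb}; 2:reipian {Verb,Noun}; 3:pro {Det}; 4:slom {Noun,Conj}; 5:kliskaus {Verb,Noun}; 6:slom {Noun,Conj}; 7:vraigra {Verb}; 8:preibaur {Conj}.
There are 32 candidate sequences in total.
The sequences that satisfy every rule: Noun Noun Det Conj Verb Conj Verb Conj; Noun Noun Det Conj Noun Conj Verb Conj; Verb Noun Det Conj Verb Conj Verb Conj; Verb Noun Det Conj Noun Conj Verb Conj.
Count = 4.

4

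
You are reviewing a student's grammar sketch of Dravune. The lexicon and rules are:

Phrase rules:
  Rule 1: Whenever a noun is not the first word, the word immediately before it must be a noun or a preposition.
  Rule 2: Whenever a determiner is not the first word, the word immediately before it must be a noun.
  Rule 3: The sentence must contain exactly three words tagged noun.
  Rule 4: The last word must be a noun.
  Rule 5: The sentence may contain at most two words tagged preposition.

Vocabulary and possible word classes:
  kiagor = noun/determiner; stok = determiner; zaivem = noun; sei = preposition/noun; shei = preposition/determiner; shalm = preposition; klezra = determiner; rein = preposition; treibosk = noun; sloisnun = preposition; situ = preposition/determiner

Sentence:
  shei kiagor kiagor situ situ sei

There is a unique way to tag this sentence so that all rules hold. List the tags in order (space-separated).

preposition noun noun determiner preposition noun

Candidates per position — 1:shei {preposition,determiner}; 2:kiagor {noun,determiner}; 3:kiagor {noun,determiner}; 4:situ {preposition,determiner}; 5:situ {preposition,determiner}; 6:sei {preposition,noun}.
Word 2 cannot be determiner — rule 2 would then fail for every completion. It is noun.
Word 3 cannot be determiner — rule 3 would then fail for every completion. It is noun.
Word 5 cannot be determiner — rule 2 would then fail for every completion. It is preposition.
Word 6 cannot be preposition — rule 3 would then fail for every completion. It is noun.
Word 1 cannot be determiner — rule 1 would then fail for every completion. It is preposition.
Word 4 cannot be preposition — rule 5 would then fail for every completion. It is determiner.
So the tagging must be: preposition noun noun determiner preposition noun.
Checking: rule 1 ok; rule 2 ok; rule 3 ok; rule 4 ok; rule 5 ok.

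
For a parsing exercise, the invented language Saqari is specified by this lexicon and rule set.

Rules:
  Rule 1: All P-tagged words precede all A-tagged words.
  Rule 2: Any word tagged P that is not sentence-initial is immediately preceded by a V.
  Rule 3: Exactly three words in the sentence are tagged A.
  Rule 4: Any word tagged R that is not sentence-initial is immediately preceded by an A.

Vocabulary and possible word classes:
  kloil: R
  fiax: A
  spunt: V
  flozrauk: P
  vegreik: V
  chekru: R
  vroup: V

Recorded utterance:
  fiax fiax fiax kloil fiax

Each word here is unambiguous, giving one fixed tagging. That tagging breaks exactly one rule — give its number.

Fixed tagging: A A A R A.
Checking each rule: R1 ✓, R2 ✓, R3 ✗, R4 ✓.
Only rule 3 fails.

3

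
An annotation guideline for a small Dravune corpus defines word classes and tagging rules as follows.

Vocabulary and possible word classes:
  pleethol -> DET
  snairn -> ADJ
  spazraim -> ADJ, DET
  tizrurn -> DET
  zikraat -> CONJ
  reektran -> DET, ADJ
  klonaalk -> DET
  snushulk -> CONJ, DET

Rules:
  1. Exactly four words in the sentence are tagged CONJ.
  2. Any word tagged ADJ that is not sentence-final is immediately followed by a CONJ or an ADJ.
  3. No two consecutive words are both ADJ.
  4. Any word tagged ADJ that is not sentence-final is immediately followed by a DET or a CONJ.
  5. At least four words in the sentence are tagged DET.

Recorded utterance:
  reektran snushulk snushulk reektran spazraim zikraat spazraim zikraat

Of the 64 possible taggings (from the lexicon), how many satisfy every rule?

1

Candidates per position — 1:reektran {DET,ADJ}; 2:snushulk {CONJ,DET}; 3:snushulk {CONJ,DET}; 4:reektran {DET,ADJ}; 5:spazraim {ADJ,DET}; 6:zikraat {CONJ}; 7:spazraim {ADJ,DET}; 8:zikraat {CONJ}.
There are 64 candidate sequences in total.
The sequences that satisfy every rule: DET CONJ CONJ DET DET CONJ DET CONJ.
Count = 1.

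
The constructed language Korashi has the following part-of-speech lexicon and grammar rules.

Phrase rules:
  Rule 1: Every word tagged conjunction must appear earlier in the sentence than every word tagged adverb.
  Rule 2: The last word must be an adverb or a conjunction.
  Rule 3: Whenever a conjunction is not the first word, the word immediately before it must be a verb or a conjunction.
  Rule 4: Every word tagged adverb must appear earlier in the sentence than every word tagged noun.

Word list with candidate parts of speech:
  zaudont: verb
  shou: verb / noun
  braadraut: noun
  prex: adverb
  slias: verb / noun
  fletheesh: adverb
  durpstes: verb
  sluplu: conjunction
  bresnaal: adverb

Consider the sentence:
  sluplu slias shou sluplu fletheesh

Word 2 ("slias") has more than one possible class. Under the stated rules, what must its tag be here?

Candidates per position — 1:sluplu {conjunction}; 2:slias {verb,noun}; 3:shou {verb,noun}; 4:sluplu {conjunction}; 5:fletheesh {adverb}.
Word 2 cannot be noun — rule 4 would then fail for every completion. It is verb.
Word 3 cannot be noun — rule 3 would then fail for every completion. It is verb.
The unique satisfying tagging is: conjunction verb verb conjunction adverb.
Checking: rule 1 holds; rule 2 holds; rule 3 holds; rule 4 holds.

verb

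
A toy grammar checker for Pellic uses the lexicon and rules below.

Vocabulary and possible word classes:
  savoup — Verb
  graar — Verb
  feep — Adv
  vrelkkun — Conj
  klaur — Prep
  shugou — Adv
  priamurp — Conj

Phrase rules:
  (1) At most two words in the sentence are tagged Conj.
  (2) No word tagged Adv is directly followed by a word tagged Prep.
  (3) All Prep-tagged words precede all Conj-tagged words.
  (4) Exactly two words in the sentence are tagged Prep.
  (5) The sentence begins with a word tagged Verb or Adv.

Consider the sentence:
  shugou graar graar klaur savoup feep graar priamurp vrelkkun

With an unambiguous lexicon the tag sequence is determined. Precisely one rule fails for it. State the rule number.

4

Fixed tagging: Adv Verb Verb Prep Verb Adv Verb Conj Conj.
Checking each rule: R1 holds, R2 holds, R3 holds, R4 violated, R5 holds.
Only rule 4 fails.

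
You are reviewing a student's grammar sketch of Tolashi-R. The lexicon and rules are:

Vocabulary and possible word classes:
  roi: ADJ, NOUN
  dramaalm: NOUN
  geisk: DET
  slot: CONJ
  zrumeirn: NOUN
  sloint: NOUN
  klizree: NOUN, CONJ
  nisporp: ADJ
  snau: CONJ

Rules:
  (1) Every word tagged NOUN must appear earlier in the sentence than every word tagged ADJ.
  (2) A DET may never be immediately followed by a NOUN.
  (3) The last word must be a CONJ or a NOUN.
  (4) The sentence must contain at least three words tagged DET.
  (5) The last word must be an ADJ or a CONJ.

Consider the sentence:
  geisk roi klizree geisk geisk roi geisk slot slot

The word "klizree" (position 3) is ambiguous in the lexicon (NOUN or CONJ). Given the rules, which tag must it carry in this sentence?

CONJ

Candidates per position — 1:geisk {DET}; 2:roi {ADJ,NOUN}; 3:klizree {NOUN,CONJ}; 4:geisk {DET}; 5:geisk {DET}; 6:roi {ADJ,NOUN}; 7:geisk {DET}; 8:slot {CONJ}; 9:slot {CONJ}.
Position 2: NOUN is ruled out by rule 2; that leaves ADJ.
Position 3: NOUN is ruled out by rule 1; that leaves CONJ.
Position 6: NOUN is ruled out by rule 1; that leaves ADJ.
The only consistent sequence is: DET ADJ CONJ DET DET ADJ DET CONJ CONJ.
Verifying each rule — rule 1 holds; rule 2 holds; rule 3 holds; rule 4 holds; rule 5 holds.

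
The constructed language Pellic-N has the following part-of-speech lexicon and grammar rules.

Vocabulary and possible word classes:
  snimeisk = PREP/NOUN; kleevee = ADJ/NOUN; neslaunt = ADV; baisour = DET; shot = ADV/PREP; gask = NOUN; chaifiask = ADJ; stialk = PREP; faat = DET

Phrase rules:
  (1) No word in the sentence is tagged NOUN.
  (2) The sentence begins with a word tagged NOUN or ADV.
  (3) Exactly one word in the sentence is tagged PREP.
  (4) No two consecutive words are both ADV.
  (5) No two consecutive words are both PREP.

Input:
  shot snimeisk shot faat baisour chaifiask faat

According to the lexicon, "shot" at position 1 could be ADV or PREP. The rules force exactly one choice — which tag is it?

ADV

Candidates per position — 1:shot {ADV,PREP}; 2:snimeisk {PREP,NOUN}; 3:shot {ADV,PREP}; 4:faat {DET}; 5:baisour {DET}; 6:chaifiask {ADJ}; 7:faat {DET}.
Position 1: PREP is ruled out by rule 2; that leaves ADV.
Position 2: NOUN is ruled out by rule 1; that leaves PREP.
Position 3: PREP is ruled out by rule 3; that leaves ADV.
So the tagging must be: ADV PREP ADV DET DET ADJ DET.
Check: rule 1 ok; rule 2 ok; rule 3 ok; rule 4 ok; rule 5 ok.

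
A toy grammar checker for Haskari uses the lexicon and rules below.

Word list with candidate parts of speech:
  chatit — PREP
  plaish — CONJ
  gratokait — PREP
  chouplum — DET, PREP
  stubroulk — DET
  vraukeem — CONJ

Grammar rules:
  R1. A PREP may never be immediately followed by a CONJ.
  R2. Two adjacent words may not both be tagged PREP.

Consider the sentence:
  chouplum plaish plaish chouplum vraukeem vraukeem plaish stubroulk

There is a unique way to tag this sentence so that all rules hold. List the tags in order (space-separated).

DET CONJ CONJ DET CONJ CONJ CONJ DET

Candidates per position — 1:chouplum {DET,PREP}; 2:plaish {CONJ}; 3:plaish {CONJ}; 4:chouplum {DET,PREP}; 5:vraukeem {CONJ}; 6:vraukeem {CONJ}; 7:plaish {CONJ}; 8:stubroulk {DET}.
At position 1, choosing PREP makes rule 1 impossible to satisfy; hence DET.
At position 4, choosing PREP makes rule 1 impossible to satisfy; hence DET.
The unique satisfying tagging is: DET CONJ CONJ DET CONJ CONJ CONJ DET.
Checking: rule 1 satisfied; rule 2 satisfied.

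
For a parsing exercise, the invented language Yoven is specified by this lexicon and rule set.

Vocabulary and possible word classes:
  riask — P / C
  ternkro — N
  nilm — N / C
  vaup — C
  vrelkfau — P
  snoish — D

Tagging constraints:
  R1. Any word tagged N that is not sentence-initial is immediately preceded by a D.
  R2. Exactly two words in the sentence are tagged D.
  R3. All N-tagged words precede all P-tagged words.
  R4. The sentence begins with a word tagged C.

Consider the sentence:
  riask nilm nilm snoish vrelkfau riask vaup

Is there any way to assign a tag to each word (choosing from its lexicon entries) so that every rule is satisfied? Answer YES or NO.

NO

Candidates per position — 1:riask {P,C}; 2:nilm {N,C}; 3:nilm {N,C}; 4:snoish {D}; 5:vrelkfau {P}; 6:riask {P,C}; 7:vaup {C}.
Rule 2 cannot be satisfied by any choice of tags from the lexicon.
So there is no consistent tagging.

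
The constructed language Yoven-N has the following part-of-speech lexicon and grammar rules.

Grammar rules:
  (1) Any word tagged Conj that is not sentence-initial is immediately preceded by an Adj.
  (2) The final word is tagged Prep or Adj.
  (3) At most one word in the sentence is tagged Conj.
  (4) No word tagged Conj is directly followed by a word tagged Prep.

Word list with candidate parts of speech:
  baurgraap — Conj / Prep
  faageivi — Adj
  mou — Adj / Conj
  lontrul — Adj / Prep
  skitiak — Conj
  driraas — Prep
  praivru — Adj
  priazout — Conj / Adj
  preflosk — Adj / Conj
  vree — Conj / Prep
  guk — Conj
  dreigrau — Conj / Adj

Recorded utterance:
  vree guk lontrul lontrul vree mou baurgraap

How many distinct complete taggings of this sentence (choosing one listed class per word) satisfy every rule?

Candidates per position — 1:vree {Conj,Prep}; 2:guk {Conj}; 3:lontrul {Adj,Prep}; 4:lontrul {Adj,Prep}; 5:vree {Conj,Prep}; 6:mou {Adj,Conj}; 7:baurgraap {Conj,Prep}.
There are 64 candidate sequences in total.
Rule 1 cannot be satisfied by any choice of tags from the lexicon.
So there is no consistent tagging.
Count = 0.

0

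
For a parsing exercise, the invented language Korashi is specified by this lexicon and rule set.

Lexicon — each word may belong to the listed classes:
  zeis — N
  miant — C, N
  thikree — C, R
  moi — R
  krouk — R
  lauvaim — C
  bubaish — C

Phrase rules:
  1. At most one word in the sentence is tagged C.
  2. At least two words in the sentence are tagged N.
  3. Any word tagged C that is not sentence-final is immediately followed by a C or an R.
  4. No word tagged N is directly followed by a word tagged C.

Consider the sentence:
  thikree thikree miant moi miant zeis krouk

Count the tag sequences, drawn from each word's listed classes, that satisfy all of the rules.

Candidates per position — 1:thikree {C,R}; 2:thikree {C,R}; 3:miant {C,N}; 4:moi {R}; 5:miant {C,N}; 6:zeis {N}; 7:krouk {R}.
There are 16 candidate sequences in total.
The sequences that satisfy every rule: C R N R N N R; R R C R N N R; R R N R N N R.
Count = 3.

3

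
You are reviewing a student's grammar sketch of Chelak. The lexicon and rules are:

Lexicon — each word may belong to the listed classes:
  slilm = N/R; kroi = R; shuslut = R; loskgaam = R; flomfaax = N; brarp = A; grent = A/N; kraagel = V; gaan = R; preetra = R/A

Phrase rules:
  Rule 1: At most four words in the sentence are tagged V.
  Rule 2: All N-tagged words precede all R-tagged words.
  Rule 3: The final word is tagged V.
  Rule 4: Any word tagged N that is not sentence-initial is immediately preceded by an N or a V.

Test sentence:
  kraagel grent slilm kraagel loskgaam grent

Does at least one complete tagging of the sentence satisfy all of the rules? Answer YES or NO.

NO

Candidates per position — 1:kraagel {V}; 2:grent {A,N}; 3:slilm {N,R}; 4:kraagel {V}; 5:loskgaam {R}; 6:grent {A,N}.
Rule 3 cannot be satisfied by any choice of tags from the lexicon.
So there is no consistent tagging.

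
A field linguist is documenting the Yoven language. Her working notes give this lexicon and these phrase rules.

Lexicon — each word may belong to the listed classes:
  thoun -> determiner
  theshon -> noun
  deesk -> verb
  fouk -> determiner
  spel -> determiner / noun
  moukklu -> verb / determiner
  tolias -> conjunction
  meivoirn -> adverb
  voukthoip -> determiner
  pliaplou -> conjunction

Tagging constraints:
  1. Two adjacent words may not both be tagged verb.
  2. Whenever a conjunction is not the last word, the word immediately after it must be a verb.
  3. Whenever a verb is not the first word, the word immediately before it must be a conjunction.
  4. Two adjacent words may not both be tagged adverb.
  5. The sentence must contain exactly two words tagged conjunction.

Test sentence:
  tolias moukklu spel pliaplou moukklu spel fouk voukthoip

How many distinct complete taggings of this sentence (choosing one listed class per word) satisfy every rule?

Candidates per position — 1:tolias {conjunction}; 2:moukklu {verb,determiner}; 3:spel {determiner,noun}; 4:pliaplou {conjunction}; 5:moukklu {verb,determiner}; 6:spel {determiner,noun}; 7:fouk {determiner}; 8:voukthoip {determiner}.
There are 16 candidate sequences in total.
The sequences that satisfy every rule: conjunction verb determiner conjunction verb determiner determiner determiner; conjunction verb determiner conjunction verb noun determiner determiner; conjunction verb noun conjunction verb determiner determiner determiner; conjunction verb noun conjunction verb noun determiner determiner.
Count = 4.

4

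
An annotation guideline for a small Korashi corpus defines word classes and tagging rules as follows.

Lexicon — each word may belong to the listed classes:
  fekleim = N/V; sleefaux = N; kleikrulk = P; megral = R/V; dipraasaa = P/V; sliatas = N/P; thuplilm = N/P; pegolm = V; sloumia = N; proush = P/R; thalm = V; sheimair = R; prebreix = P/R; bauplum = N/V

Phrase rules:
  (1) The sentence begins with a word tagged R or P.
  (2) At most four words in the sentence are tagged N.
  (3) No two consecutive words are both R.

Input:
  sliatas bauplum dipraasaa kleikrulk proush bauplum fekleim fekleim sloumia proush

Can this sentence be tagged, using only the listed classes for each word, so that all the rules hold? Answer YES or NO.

Candidates per position — 1:sliatas {N,P}; 2:bauplum {N,V}; 3:dipraasaa {P,V}; 4:kleikrulk {P}; 5:proush {P,R}; 6:bauplum {N,V}; 7:fekleim {N,V}; 8:fekleim {N,V}; 9:sloumia {N}; 10:proush {P,R}.
One satisfying assignment: P N P P P V V N N R.
Verifying each rule — rule 1 ok; rule 2 ok; rule 3 ok.

YES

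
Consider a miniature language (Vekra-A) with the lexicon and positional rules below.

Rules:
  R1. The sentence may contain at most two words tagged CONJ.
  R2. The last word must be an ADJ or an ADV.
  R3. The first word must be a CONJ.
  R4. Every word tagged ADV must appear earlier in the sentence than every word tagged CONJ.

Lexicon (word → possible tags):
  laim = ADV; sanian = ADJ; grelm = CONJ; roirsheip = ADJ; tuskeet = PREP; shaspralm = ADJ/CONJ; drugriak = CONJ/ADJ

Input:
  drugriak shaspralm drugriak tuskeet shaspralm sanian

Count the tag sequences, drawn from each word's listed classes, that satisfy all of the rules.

Candidates per position — 1:drugriak {CONJ,ADJ}; 2:shaspralm {ADJ,CONJ}; 3:drugriak {CONJ,ADJ}; 4:tuskeet {PREP}; 5:shaspralm {ADJ,CONJ}; 6:sanian {ADJ}.
There are 16 candidate sequences in total.
The sequences that satisfy every rule: CONJ ADJ CONJ PREP ADJ ADJ; CONJ ADJ ADJ PREP ADJ ADJ; CONJ ADJ ADJ PREP CONJ ADJ; CONJ CONJ ADJ PREP ADJ ADJ.
Count = 4.

4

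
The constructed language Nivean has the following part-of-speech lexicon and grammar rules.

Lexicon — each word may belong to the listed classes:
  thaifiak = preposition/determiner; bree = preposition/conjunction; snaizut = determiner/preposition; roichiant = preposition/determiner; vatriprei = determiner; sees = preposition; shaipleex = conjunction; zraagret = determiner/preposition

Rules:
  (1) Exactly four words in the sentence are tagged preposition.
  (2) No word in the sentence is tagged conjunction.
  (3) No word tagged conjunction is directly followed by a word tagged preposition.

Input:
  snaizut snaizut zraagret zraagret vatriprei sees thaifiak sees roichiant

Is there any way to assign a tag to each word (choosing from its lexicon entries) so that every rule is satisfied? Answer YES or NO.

Candidates per position — 1:snaizut {determiner,preposition}; 2:snaizut {determiner,preposition}; 3:zraagret {determiner,preposition}; 4:zraagret {determiner,preposition}; 5:vatriprei {determiner}; 6:sees {preposition}; 7:thaifiak {preposition,determiner}; 8:sees {preposition}; 9:roichiant {preposition,determiner}.
One satisfying assignment: preposition determiner preposition determiner determiner preposition determiner preposition determiner.
Check: rule 1 satisfied; rule 2 satisfied; rule 3 satisfied.

YES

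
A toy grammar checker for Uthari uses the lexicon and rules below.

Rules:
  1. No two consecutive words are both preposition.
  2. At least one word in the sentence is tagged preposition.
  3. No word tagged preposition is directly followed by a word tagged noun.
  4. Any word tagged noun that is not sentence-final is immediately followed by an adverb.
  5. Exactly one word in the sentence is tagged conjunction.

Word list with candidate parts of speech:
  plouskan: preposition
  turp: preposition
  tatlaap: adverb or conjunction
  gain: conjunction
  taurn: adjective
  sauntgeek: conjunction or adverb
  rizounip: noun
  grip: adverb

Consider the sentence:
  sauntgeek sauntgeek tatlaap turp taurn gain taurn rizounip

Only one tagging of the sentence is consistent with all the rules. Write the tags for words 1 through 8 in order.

Candidates per position — 1:sauntgeek {conjunction,adverb}; 2:sauntgeek {conjunction,adverb}; 3:tatlaap {adverb,conjunction}; 4:turp {preposition}; 5:taurn {adjective}; 6:gain {conjunction}; 7:taurn {adjective}; 8:rizounip {noun}.
If word 1 were conjunction, no tagging could satisfy rule 5; so word 1 is adverb.
If word 2 were conjunction, no tagging could satisfy rule 5; so word 2 is adverb.
If word 3 were conjunction, no tagging could satisfy rule 5; so word 3 is adverb.
The only consistent sequence is: adverb adverb adverb preposition adjective conjunction adjective noun.
Check: rule 1 ✓; rule 2 ✓; rule 3 ✓; rule 4 ✓; rule 5 ✓.

adverb adverb adverb preposition adjective conjunction adjective noun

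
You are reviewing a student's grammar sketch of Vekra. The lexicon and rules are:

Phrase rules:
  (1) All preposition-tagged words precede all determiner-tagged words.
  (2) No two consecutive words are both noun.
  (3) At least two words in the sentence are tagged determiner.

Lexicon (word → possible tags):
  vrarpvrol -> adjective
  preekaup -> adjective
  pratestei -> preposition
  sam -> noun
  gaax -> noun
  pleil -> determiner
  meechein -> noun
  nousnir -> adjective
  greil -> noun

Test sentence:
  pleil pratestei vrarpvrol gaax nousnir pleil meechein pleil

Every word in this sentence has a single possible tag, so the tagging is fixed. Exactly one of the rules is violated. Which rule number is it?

1

Fixed tagging: determiner preposition adjective noun adjective determiner noun determiner.
Applying the rules: R1 fail, R2 pass, R3 pass.
Only rule 1 fails.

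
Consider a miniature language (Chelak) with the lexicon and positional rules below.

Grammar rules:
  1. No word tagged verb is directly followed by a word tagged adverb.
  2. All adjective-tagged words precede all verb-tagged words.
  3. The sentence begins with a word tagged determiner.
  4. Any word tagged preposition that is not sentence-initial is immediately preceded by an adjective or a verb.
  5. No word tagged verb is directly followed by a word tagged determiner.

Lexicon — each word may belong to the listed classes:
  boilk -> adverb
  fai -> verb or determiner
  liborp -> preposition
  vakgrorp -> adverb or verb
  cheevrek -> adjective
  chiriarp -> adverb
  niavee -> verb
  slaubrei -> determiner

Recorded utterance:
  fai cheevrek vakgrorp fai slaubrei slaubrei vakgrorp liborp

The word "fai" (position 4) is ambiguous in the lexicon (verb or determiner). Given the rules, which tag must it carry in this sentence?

Candidates per position — 1:fai {verb,determiner}; 2:cheevrek {adjective}; 3:vakgrorp {adverb,verb}; 4:fai {verb,determiner}; 5:slaubrei {determiner}; 6:slaubrei {determiner}; 7:vakgrorp {adverb,verb}; 8:liborp {preposition}.
At position 1, choosing verb makes rule 2 impossible to satisfy; hence determiner.
At position 3, choosing verb makes rule 5 impossible to satisfy; hence adverb.
At position 4, choosing verb makes rule 5 impossible to satisfy; hence determiner.
At position 7, choosing adverb makes rule 4 impossible to satisfy; hence verb.
So the tagging must be: determiner adjective adverb determiner determiner determiner verb preposition.
Rule-by-rule: rule 1 ✓; rule 2 ✓; rule 3 ✓; rule 4 ✓; rule 5 ✓.

determiner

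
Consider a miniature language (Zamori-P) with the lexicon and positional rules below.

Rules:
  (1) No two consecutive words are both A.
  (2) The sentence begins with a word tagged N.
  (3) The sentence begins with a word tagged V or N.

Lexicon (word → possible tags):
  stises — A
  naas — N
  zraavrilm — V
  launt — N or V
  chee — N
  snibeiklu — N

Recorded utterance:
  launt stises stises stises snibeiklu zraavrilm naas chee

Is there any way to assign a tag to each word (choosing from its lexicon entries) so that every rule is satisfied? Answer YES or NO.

Candidates per position — 1:launt {N,V}; 2:stises {A}; 3:stises {A}; 4:stises {A}; 5:snibeiklu {N}; 6:zraavrilm {V}; 7:naas {N}; 8:chee {N}.
Rule 1 cannot be satisfied by any choice of tags from the lexicon.
So there is no consistent tagging.

NO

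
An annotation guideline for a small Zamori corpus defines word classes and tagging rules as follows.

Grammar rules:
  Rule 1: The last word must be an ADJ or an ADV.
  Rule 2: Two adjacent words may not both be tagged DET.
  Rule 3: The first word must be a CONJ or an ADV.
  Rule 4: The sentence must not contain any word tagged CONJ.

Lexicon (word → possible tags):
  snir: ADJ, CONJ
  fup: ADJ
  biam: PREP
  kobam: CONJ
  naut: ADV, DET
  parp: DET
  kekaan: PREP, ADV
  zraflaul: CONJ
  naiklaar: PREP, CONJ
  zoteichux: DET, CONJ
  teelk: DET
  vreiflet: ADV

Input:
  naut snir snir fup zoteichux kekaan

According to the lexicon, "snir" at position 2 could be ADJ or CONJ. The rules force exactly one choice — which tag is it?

Candidates per position — 1:naut {ADV,DET}; 2:snir {ADJ,CONJ}; 3:snir {ADJ,CONJ}; 4:fup {ADJ}; 5:zoteichux {DET,CONJ}; 6:kekaan {PREP,ADV}.
At position 1, choosing DET makes rule 3 impossible to satisfy; hence ADV.
At position 2, choosing CONJ makes rule 4 impossible to satisfy; hence ADJ.
At position 3, choosing CONJ makes rule 4 impossible to satisfy; hence ADJ.
At position 5, choosing CONJ makes rule 4 impossible to satisfy; hence DET.
At position 6, choosing PREP makes rule 1 impossible to satisfy; hence ADV.
The unique satisfying tagging is: ADV ADJ ADJ ADJ DET ADV.
Checking: rule 1 satisfied; rule 2 satisfied; rule 3 satisfied; rule 4 satisfied.

ADJ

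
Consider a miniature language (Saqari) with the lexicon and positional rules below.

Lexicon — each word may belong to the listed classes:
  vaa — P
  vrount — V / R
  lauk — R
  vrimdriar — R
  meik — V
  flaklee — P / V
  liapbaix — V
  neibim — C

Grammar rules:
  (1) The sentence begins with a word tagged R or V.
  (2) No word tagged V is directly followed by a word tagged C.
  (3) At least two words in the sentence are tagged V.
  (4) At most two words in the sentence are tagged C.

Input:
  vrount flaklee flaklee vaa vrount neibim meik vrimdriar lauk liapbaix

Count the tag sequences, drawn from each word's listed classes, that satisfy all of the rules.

8

Candidates per position — 1:vrount {V,R}; 2:flaklee {P,V}; 3:flaklee {P,V}; 4:vaa {P}; 5:vrount {V,R}; 6:neibim {C}; 7:meik {V}; 8:vrimdriar {R}; 9:lauk {R}; 10:liapbaix {V}.
There are 16 candidate sequences in total.
Checking each against the rules leaves 8 sequences.
Count = 8.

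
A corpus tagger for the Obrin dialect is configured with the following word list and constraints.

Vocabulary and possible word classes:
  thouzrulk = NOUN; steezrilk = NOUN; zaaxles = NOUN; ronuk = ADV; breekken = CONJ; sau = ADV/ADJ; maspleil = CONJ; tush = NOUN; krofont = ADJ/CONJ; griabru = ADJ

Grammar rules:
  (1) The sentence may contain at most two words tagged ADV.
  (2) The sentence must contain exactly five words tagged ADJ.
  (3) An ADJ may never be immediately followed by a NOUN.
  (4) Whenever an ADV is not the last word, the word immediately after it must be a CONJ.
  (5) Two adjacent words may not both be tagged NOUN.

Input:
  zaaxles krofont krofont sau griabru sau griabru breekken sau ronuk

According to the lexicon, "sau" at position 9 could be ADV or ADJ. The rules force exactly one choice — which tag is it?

Candidates per position — 1:zaaxles {NOUN}; 2:krofont {ADJ,CONJ}; 3:krofont {ADJ,CONJ}; 4:sau {ADV,ADJ}; 5:griabru {ADJ}; 6:sau {ADV,ADJ}; 7:griabru {ADJ}; 8:breekken {CONJ}; 9:sau {ADV,ADJ}; 10:ronuk {ADV}.
If word 4 were ADV, no tagging could satisfy rule 4; so word 4 is ADJ.
If word 6 were ADV, no tagging could satisfy rule 4; so word 6 is ADJ.
If word 9 were ADV, no tagging could satisfy rule 4; so word 9 is ADJ.
If word 2 were ADJ, no tagging could satisfy rule 2; so word 2 is CONJ.
If word 3 were ADJ, no tagging could satisfy rule 2; so word 3 is CONJ.
The unique satisfying tagging is: NOUN CONJ CONJ ADJ ADJ ADJ ADJ CONJ ADJ ADV.
Rule-by-rule: rule 1 ok; rule 2 ok; rule 3 ok; rule 4 ok; rule 5 ok.

ADJ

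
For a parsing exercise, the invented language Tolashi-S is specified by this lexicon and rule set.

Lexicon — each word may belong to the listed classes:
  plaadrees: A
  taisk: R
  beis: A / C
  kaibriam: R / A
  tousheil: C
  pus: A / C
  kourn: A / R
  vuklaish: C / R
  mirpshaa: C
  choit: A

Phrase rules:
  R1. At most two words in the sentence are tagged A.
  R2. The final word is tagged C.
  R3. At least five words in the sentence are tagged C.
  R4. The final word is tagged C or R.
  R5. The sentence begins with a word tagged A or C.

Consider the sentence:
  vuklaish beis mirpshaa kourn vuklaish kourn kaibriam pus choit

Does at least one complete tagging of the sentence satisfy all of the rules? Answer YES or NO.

NO

Candidates per position — 1:vuklaish {C,R}; 2:beis {A,C}; 3:mirpshaa {C}; 4:kourn {A,R}; 5:vuklaish {C,R}; 6:kourn {A,R}; 7:kaibriam {R,A}; 8:pus {A,C}; 9:choit {A}.
Rule 2 cannot be satisfied by any choice of tags from the lexicon.
So there is no consistent tagging.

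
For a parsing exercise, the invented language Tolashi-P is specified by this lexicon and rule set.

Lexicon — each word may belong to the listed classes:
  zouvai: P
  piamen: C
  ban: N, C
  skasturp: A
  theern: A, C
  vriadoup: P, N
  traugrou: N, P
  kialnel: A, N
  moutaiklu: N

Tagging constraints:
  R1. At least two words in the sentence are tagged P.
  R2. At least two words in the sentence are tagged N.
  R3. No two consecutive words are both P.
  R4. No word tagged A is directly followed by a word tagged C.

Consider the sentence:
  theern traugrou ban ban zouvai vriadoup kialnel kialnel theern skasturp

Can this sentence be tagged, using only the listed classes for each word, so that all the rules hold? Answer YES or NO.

Candidates per position — 1:theern {A,C}; 2:traugrou {N,P}; 3:ban {N,C}; 4:ban {N,C}; 5:zouvai {P}; 6:vriadoup {P,N}; 7:kialnel {A,N}; 8:kialnel {A,N}; 9:theern {A,C}; 10:skasturp {A}.
One satisfying assignment: C P C N P N A N A A.
Checking: rule 1 holds; rule 2 holds; rule 3 holds; rule 4 holds.

YES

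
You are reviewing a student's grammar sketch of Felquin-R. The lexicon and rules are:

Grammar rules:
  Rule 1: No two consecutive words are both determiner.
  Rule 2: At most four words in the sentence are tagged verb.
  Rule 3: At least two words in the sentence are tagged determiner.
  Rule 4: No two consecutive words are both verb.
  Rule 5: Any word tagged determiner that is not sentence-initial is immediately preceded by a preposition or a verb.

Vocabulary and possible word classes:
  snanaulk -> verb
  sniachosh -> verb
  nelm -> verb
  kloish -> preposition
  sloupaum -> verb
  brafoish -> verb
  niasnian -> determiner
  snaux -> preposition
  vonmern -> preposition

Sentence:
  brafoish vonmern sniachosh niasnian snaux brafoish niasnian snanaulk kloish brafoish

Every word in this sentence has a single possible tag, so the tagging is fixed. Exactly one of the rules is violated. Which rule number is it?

Fixed tagging: verb preposition verb determiner preposition verb determiner verb preposition verb.
Rule check: R1 pass, R2 fail, R3 pass, R4 pass, R5 pass.
Only rule 2 fails.

2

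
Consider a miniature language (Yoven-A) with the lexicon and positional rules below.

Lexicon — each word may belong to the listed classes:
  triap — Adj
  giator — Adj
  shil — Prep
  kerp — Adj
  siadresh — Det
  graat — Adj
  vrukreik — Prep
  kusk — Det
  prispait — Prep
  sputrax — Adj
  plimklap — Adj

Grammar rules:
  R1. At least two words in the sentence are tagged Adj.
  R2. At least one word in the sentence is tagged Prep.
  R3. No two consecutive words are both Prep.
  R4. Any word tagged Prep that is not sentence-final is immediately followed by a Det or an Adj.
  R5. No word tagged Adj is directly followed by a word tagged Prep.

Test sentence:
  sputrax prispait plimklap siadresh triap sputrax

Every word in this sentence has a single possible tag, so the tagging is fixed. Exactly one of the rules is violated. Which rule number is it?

Fixed tagging: Adj Prep Adj Det Adj Adj.
Checking each rule: R1 ✓, R2 ✓, R3 ✓, R4 ✓, R5 ✗.
Only rule 5 fails.

5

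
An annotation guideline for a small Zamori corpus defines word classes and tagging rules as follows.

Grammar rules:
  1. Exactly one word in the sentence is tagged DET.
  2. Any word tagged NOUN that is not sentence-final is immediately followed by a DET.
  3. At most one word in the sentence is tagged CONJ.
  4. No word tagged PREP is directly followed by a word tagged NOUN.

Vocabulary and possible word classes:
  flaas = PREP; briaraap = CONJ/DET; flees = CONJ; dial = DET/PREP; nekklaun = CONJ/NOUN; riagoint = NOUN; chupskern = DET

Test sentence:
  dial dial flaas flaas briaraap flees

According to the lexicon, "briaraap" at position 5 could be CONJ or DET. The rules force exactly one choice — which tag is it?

Candidates per position — 1:dial {DET,PREP}; 2:dial {DET,PREP}; 3:flaas {PREP}; 4:flaas {PREP}; 5:briaraap {CONJ,DET}; 6:flees {CONJ}.
If word 5 were CONJ, no tagging could satisfy rule 3; so word 5 is DET.
If word 1 were DET, no tagging could satisfy rule 1; so word 1 is PREP.
If word 2 were DET, no tagging could satisfy rule 1; so word 2 is PREP.
So the tagging must be: PREP PREP PREP PREP DET CONJ.
Rule-by-rule: rule 1 ✓; rule 2 ✓; rule 3 ✓; rule 4 ✓.

DET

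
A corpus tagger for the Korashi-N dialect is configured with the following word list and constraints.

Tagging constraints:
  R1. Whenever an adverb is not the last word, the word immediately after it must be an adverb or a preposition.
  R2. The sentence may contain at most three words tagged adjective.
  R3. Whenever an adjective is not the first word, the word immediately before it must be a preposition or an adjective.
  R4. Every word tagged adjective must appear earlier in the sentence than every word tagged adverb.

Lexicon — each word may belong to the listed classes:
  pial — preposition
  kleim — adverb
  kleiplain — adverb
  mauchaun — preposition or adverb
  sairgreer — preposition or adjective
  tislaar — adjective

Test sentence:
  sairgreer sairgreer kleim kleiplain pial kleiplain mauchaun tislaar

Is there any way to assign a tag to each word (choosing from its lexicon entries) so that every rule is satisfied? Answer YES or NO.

Candidates per position — 1:sairgreer {preposition,adjective}; 2:sairgreer {preposition,adjective}; 3:kleim {adverb}; 4:kleiplain {adverb}; 5:pial {preposition}; 6:kleiplain {adverb}; 7:mauchaun {preposition,adverb}; 8:tislaar {adjective}.
Rule 4 cannot be satisfied by any choice of tags from the lexicon.
So there is no consistent tagging.

NO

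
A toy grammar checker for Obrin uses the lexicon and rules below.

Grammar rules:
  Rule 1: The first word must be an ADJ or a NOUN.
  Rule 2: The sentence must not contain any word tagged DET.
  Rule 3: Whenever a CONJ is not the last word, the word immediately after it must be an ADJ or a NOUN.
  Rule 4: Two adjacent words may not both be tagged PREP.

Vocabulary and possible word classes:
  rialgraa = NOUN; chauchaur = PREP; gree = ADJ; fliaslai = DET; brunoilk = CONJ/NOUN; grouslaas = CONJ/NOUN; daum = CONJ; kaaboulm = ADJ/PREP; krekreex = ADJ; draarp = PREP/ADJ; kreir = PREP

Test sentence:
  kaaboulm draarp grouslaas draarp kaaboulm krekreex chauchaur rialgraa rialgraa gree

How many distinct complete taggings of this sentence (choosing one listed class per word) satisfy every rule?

10

Candidates per position — 1:kaaboulm {ADJ,PREP}; 2:draarp {PREP,ADJ}; 3:grouslaas {CONJ,NOUN}; 4:draarp {PREP,ADJ}; 5:kaaboulm {ADJ,PREP}; 6:krekreex {ADJ}; 7:chauchaur {PREP}; 8:rialgraa {NOUN}; 9:rialgraa {NOUN}; 10:gree {ADJ}.
There are 32 candidate sequences in total.
Checking each against the rules leaves 10 sequences.
Count = 10.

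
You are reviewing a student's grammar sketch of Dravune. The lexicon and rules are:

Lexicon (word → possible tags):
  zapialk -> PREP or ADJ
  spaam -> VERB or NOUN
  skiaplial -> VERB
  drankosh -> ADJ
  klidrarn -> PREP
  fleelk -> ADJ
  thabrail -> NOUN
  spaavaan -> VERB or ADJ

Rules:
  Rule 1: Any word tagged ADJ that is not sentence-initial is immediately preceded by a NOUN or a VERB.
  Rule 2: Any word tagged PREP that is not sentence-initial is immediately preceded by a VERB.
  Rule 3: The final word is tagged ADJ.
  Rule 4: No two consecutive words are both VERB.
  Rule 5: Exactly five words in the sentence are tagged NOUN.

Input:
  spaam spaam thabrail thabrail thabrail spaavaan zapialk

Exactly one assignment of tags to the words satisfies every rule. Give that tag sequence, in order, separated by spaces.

Candidates per position — 1:spaam {VERB,NOUN}; 2:spaam {VERB,NOUN}; 3:thabrail {NOUN}; 4:thabrail {NOUN}; 5:thabrail {NOUN}; 6:spaavaan {VERB,ADJ}; 7:zapialk {PREP,ADJ}.
At position 1, choosing VERB makes rule 5 impossible to satisfy; hence NOUN.
At position 2, choosing VERB makes rule 5 impossible to satisfy; hence NOUN.
At position 7, choosing PREP makes rule 3 impossible to satisfy; hence ADJ.
At position 6, choosing ADJ makes rule 1 impossible to satisfy; hence VERB.
So the tagging must be: NOUN NOUN NOUN NOUN NOUN VERB ADJ.
Rule-by-rule: rule 1 ok; rule 2 ok; rule 3 ok; rule 4 ok; rule 5 ok.

NOUN NOUN NOUN NOUN NOUN VERB ADJ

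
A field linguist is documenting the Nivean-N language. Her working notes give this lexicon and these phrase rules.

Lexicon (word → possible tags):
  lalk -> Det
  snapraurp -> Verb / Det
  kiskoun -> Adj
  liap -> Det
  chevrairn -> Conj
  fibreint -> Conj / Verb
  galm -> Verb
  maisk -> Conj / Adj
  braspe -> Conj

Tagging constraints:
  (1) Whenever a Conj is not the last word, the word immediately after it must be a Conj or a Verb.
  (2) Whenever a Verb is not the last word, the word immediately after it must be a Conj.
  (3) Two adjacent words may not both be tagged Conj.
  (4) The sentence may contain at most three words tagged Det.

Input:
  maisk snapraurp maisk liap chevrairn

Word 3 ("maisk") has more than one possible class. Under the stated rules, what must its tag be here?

Candidates per position — 1:maisk {Conj,Adj}; 2:snapraurp {Verb,Det}; 3:maisk {Conj,Adj}; 4:liap {Det}; 5:chevrairn {Conj}.
At position 3, choosing Conj makes rule 1 impossible to satisfy; hence Adj.
At position 2, choosing Verb makes rule 2 impossible to satisfy; hence Det.
At position 1, choosing Conj makes rule 1 impossible to satisfy; hence Adj.
That leaves exactly one tagging: Adj Det Adj Det Conj.
Check: rule 1 ok; rule 2 ok; rule 3 ok; rule 4 ok.

Adj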